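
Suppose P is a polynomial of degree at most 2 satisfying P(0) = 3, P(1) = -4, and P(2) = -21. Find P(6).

-189

Write P(u) = au^2 + bu + c. Substituting each data point gives a linear system:
  c = 3
  a + b + c = -4
  4a + 2b + c = -21
Solving the system yields a = -5, b = -2, c = 3.
So P(u) = -5u² - 2u + 3.
Then P(6) = -189.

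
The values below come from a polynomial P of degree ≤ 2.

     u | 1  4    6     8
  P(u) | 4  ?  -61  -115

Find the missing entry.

The 3 known points determine the degree-2 polynomial uniquely.
Write P(u) = au^2 + bu + c. Substituting each data point gives a linear system:
  a + b + c = 4
  36a + 6b + c = -61
  64a + 8b + c = -115
Solving the system yields a = -2, b = 1, c = 5.
So P(u) = -2u^2 + u + 5.
Then P(4) = -23.

-23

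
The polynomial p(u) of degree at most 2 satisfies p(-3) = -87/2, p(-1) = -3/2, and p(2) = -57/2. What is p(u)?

Using the Lagrange interpolation formula with nodes -3, -1, 2:
  L_0(u) = (u + 1)(u - 2) / 10
  L_1(u) = (u + 3)(u - 2) / -6
  L_2(u) = (u + 3)(u + 1) / 15
Then p(u) = -87/2·L_0(u) - 3/2·L_1(u) - 57/2·L_2(u).
Expanding and collecting terms gives p(u) = -6u² - 3u + 3/2.
Check: p(-1) = -3/2. ✓

p(u) = -6u^2 - 3u + 3/2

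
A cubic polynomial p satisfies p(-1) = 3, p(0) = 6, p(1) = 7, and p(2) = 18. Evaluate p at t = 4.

Write p(t) = at^3 + bt^2 + ct + d. Substituting each data point gives a linear system:
  -a + b - c + d = 3
  d = 6
  a + b + c + d = 7
  8a + 4b + 2c + d = 18
Solving the system yields a = 2, b = -1, c = 0, d = 6.
So p(t) = 2t³ - t² + 6.
Then p(4) = 118.

118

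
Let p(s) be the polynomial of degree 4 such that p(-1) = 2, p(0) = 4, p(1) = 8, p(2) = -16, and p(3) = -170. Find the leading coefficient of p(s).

-3

Write p(s) = as^4 + bs^3 + cs^2 + ds + e. Substituting each data point gives a linear system:
  a - b + c - d + e = 2
  e = 4
  a + b + c + d + e = 8
  16a + 8b + 4c + 2d + e = -16
  81a + 27b + 9c + 3d + e = -170
Solving the system yields a = -3, b = 1, c = 4, d = 2, e = 4.
So p(s) = -3s^4 + s^3 + 4s^2 + 2s + 4.
The leading coefficient is -3.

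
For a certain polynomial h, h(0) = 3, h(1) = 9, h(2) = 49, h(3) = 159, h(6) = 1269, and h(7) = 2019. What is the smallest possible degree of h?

3

Divided differences on the nodes 0, 1, 2, 3, 6, 7:
  order 0: 3  9  49  159  1269  2019
  order 1: 6  40  110  370  750
  order 2: 17  35  65  95
  order 3: 6  6  6
  order 4: 0  0
  order 5: 0
The order-3 divided differences are all 6 (nonzero) and every higher order vanishes, so the data lies on a polynomial of degree exactly 3.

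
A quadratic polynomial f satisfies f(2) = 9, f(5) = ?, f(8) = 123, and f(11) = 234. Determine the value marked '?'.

On equispaced nodes a degree-2 polynomial has vanishing third forward difference, so
  - f(2) + 3·f(5) - 3·f(8) + f(11) = 0.
Substituting the known values and solving for f(5):
  3·f(5) = 144
  f(5) = 48.

48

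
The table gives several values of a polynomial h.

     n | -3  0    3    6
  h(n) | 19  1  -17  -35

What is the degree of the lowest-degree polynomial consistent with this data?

Forward differences of the values at n = -3, 0, 3, 6:
  h  : 19  1  -17  -35
  Δ  : -18  -18  -18
  Δ^2: 0  0
  Δ^3: 0
The first differences are constant (-18) and nonzero, while all higher differences vanish, so the minimal degree is 1.

1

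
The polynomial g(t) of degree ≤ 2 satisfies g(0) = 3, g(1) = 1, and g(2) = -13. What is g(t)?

Using the Lagrange interpolation formula with nodes 0, 1, 2:
  L_0(t) = (t - 1)(t - 2) / 2
  L_1(t) = t(t - 2) / -1
  L_2(t) = t(t - 1) / 2
Then g(t) = 3·L_0(t) + 1·L_1(t) - 13·L_2(t).
Expanding and collecting terms gives g(t) = -6t^2 + 4t + 3.
Check: g(2) = -13. ✓

g(t) = -6t^2 + 4t + 3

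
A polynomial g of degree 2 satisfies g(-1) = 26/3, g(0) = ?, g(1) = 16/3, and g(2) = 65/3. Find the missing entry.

On equispaced nodes a degree-2 polynomial has vanishing third forward difference, so
  - g(-1) + 3·g(0) - 3·g(1) + g(2) = 0.
Substituting the known values and solving for g(0):
  3·g(0) = 3
  g(0) = 1.

1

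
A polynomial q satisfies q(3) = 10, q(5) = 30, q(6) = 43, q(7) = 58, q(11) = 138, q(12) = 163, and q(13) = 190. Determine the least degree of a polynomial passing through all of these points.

2

Divided differences on the nodes 3, 5, 6, 7, 11, 12, 13:
  order 0: 10  30  43  58  138  163  190
  order 1: 10  13  15  20  25  27
  order 2: 1  1  1  1  1
  order 3: 0  0  0  0
  order 4: 0  0  0
  order 5: 0  0
  order 6: 0
The order-2 divided differences are all 1 (nonzero) and every higher order vanishes, so the data lies on a polynomial of degree exactly 2.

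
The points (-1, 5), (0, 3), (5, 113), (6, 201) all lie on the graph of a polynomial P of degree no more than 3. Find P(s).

Write P(s) = as^3 + bs^2 + cs + d. Substituting each data point gives a linear system:
  -a + b - c + d = 5
  d = 3
  125a + 25b + 5c + d = 113
  216a + 36b + 6c + d = 201
Solving the system yields a = 1, b = 0, c = -3, d = 3.
So P(s) = s^3 - 3s + 3.
Check: P(5) = 113. ✓

P(s) = s^3 - 3s + 3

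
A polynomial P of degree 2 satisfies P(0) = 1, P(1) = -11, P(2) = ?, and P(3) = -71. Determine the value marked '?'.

-35

The 3 known points determine the degree-2 polynomial uniquely.
Write P(u) = au^2 + bu + c. Substituting each data point gives a linear system:
  c = 1
  a + b + c = -11
  9a + 3b + c = -71
Solving the system yields a = -6, b = -6, c = 1.
So P(u) = -6u^2 - 6u + 1.
Then P(2) = -35.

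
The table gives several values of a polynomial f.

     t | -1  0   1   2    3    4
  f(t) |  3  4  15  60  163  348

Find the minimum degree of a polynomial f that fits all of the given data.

Forward differences of the values at t = -1, 0, 1, 2, 3, 4:
  f  : 3  4  15  60  163  348
  Δ  : 1  11  45  103  185
  Δ^2: 10  34  58  82
  Δ^3: 24  24  24
  Δ^4: 0  0
  Δ^5: 0
The third differences are constant (24) and nonzero, while all higher differences vanish, so the minimal degree is 3.

3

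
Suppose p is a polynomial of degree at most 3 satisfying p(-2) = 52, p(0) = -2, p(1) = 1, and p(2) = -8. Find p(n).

p(n) = -4n^3 + 6n^2 + n - 2

Write p(n) = an^3 + bn^2 + cn + d. Substituting each data point gives a linear system:
  -8a + 4b - 2c + d = 52
  d = -2
  a + b + c + d = 1
  8a + 4b + 2c + d = -8
Solving the system yields a = -4, b = 6, c = 1, d = -2.
So p(n) = -4n^3 + 6n^2 + n - 2.
Check: p(2) = -8. ✓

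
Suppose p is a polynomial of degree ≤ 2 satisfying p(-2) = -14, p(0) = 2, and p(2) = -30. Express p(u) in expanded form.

p(u) = -6u^2 - 4u + 2

Write p(u) = au^2 + bu + c. Substituting each data point gives a linear system:
  4a - 2b + c = -14
  c = 2
  4a + 2b + c = -30
Solving the system yields a = -6, b = -4, c = 2.
So p(u) = -6u^2 - 4u + 2.
Check: p(2) = -30. ✓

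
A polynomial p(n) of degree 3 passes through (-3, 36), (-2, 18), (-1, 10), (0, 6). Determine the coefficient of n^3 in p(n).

Write p(n) = an^3 + bn^2 + cn + d. Substituting each data point gives a linear system:
  -27a + 9b - 3c + d = 36
  -8a + 4b - 2c + d = 18
  -a + b - c + d = 10
  d = 6
Solving the system yields a = -1, b = -1, c = -4, d = 6.
So p(n) = -n^3 - n^2 - 4n + 6.
The leading coefficient is -1.

-1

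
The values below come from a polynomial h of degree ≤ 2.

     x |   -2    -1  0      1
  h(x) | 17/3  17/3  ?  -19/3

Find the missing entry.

On equispaced nodes a degree-2 polynomial has vanishing third forward difference, so
  - h(-2) + 3·h(-1) - 3·h(0) + h(1) = 0.
Substituting the known values and solving for h(0):
  -3·h(0) = -5
  h(0) = 5/3.

5/3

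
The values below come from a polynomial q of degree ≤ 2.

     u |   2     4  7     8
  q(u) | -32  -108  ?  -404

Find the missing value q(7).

The 3 known points determine the degree-2 polynomial uniquely.
Write q(u) = au^2 + bu + c. Substituting each data point gives a linear system:
  4a + 2b + c = -32
  16a + 4b + c = -108
  64a + 8b + c = -404
Solving the system yields a = -6, b = -2, c = -4.
So q(u) = -6u^2 - 2u - 4.
Then q(7) = -312.

-312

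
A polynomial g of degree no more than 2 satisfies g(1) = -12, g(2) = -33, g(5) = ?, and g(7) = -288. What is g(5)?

The 3 known points determine the degree-2 polynomial uniquely.
Write g(n) = an^2 + bn + c. Substituting each data point gives a linear system:
  a + b + c = -12
  4a + 2b + c = -33
  49a + 7b + c = -288
Solving the system yields a = -5, b = -6, c = -1.
So g(n) = -5n² - 6n - 1.
Then g(5) = -156.

-156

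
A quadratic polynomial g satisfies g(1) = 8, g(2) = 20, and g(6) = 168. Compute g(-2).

Write g(u) = au^2 + bu + c. Substituting each data point gives a linear system:
  a + b + c = 8
  4a + 2b + c = 20
  36a + 6b + c = 168
Solving the system yields a = 5, b = -3, c = 6.
So g(u) = 5u^2 - 3u + 6.
Then g(-2) = 32.

32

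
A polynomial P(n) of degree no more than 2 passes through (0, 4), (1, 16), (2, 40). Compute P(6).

256

Forward differences of the values at n = 0, 1, 2:
  P  : 4  16  40
  Δ  : 12  24
  Δ^2: 12
The second differences are constant, confirming degree 2.
Interpolating (Newton forward form) and evaluating at n = 6 gives P(6) = 256.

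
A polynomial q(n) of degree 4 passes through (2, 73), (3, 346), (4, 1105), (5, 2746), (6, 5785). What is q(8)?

Using the Lagrange interpolation formula with nodes 2, 3, 4, 5, 6:
  L_0(n) = (n - 3)(n - 4)(n - 5)(n - 6) / 24
  L_1(n) = (n - 2)(n - 4)(n - 5)(n - 6) / -6
  L_2(n) = (n - 2)(n - 3)(n - 5)(n - 6) / 4
  L_3(n) = (n - 2)(n - 3)(n - 4)(n - 6) / -6
  L_4(n) = (n - 2)(n - 3)(n - 4)(n - 5) / 24
Then q(n) = 73·L_0(n) + 346·L_1(n) + 1105·L_2(n) + 2746·L_3(n) + 5785·L_4(n).
Expanding and collecting terms gives q(n) = 5n⁴ - 4n³ + 4n² + 4n + 1.
Evaluating at n = 8: q(8) = 18721.

18721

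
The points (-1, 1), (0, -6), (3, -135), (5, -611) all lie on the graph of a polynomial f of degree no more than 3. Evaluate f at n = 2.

Using the Lagrange interpolation formula with nodes -1, 0, 3, 5:
  L_0(n) = n(n - 3)(n - 5) / -24
  L_1(n) = (n + 1)(n - 3)(n - 5) / 15
  L_2(n) = (n + 1)n(n - 5) / -24
  L_3(n) = (n + 1)n(n - 3) / 60
Then f(n) = 1·L_0(n) - 6·L_1(n) - 135·L_2(n) - 611·L_3(n).
Expanding and collecting terms gives f(n) = -5n³ + n² - n - 6.
Evaluating at n = 2: f(2) = -44.

-44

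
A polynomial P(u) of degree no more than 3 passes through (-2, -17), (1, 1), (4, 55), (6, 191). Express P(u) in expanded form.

Using the Lagrange interpolation formula with nodes -2, 1, 4, 6:
  L_0(u) = (u - 1)(u - 4)(u - 6) / -144
  L_1(u) = (u + 2)(u - 4)(u - 6) / 45
  L_2(u) = (u + 2)(u - 1)(u - 6) / -36
  L_3(u) = (u + 2)(u - 1)(u - 4) / 80
Then P(u) = -17·L_0(u) + 1·L_1(u) + 55·L_2(u) + 191·L_3(u).
Expanding and collecting terms gives P(u) = u^3 - u^2 + 2u - 1.
Check: P(1) = 1. ✓

P(u) = u^3 - u^2 + 2u - 1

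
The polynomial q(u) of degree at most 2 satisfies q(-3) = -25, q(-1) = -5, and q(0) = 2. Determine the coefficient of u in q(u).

Write q(u) = au^2 + bu + c. Substituting each data point gives a linear system:
  9a - 3b + c = -25
  a - b + c = -5
  c = 2
Solving the system yields a = -1, b = 6, c = 2.
So q(u) = -u² + 6u + 2.
The coefficient of u is 6.

6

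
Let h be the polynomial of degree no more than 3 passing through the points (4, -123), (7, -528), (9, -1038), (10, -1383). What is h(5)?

-218

Using the Lagrange interpolation formula with nodes 4, 7, 9, 10:
  L_0(x) = (x - 7)(x - 9)(x - 10) / -90
  L_1(x) = (x - 4)(x - 9)(x - 10) / 18
  L_2(x) = (x - 4)(x - 7)(x - 10) / -10
  L_3(x) = (x - 4)(x - 7)(x - 9) / 18
Then h(x) = -123·L_0(x) - 528·L_1(x) - 1038·L_2(x) - 1383·L_3(x).
Expanding and collecting terms gives h(x) = -x³ - 4x² + 2x - 3.
Evaluating at x = 5: h(5) = -218.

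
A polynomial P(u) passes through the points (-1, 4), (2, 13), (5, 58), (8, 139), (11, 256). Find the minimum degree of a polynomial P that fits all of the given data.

Forward differences of the values at u = -1, 2, 5, 8, 11:
  P  : 4  13  58  139  256
  Δ  : 9  45  81  117
  Δ^2: 36  36  36
  Δ^3: 0  0
  Δ^4: 0
The second differences are constant (36) and nonzero, while all higher differences vanish, so the minimal degree is 2.

2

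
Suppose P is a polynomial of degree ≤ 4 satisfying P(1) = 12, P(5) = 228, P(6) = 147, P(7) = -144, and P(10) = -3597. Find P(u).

P(u) = -u^4 + 6u^3 + 4u^2 + 3

Write P(u) = au^4 + bu^3 + cu^2 + du + e. Substituting each data point gives a linear system:
  a + b + c + d + e = 12
  625a + 125b + 25c + 5d + e = 228
  1296a + 216b + 36c + 6d + e = 147
  2401a + 343b + 49c + 7d + e = -144
  10000a + 1000b + 100c + 10d + e = -3597
Solving the system yields a = -1, b = 6, c = 4, d = 0, e = 3.
So P(u) = -u^4 + 6u^3 + 4u^2 + 3.
Check: P(10) = -3597. ✓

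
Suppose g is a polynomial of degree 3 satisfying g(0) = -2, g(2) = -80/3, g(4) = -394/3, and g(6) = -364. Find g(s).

g(s) = -s^3 - 4s^2 - (1/3)s - 2

Using the Lagrange interpolation formula with nodes 0, 2, 4, 6:
  L_0(s) = (s - 2)(s - 4)(s - 6) / -48
  L_1(s) = s(s - 4)(s - 6) / 16
  L_2(s) = s(s - 2)(s - 6) / -16
  L_3(s) = s(s - 2)(s - 4) / 48
Then g(s) = -2·L_0(s) - 80/3·L_1(s) - 394/3·L_2(s) - 364·L_3(s).
Expanding and collecting terms gives g(s) = -s^3 - 4s^2 - (1/3)s - 2.
Check: g(6) = -364. ✓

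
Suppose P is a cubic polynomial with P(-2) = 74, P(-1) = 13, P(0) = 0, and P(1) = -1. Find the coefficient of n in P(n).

-1

Write P(n) = an^3 + bn^2 + cn + d. Substituting each data point gives a linear system:
  -8a + 4b - 2c + d = 74
  -a + b - c + d = 13
  d = 0
  a + b + c + d = -1
Solving the system yields a = -6, b = 6, c = -1, d = 0.
So P(n) = -6n³ + 6n² - n.
The coefficient of n is -1.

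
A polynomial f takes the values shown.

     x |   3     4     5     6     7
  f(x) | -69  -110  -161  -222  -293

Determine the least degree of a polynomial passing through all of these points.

Forward differences of the values at x = 3, 4, 5, 6, 7:
  f  : -69  -110  -161  -222  -293
  Δ  : -41  -51  -61  -71
  Δ^2: -10  -10  -10
  Δ^3: 0  0
  Δ^4: 0
The second differences are constant (-10) and nonzero, while all higher differences vanish, so the minimal degree is 2.

2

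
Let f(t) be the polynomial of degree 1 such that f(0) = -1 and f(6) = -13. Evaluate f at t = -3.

5

Using the Lagrange interpolation formula with nodes 0, 6:
  L_0(t) = (t - 6) / -6
  L_1(t) = t / 6
Then f(t) = -1·L_0(t) - 13·L_1(t).
Expanding and collecting terms gives f(t) = -2t - 1.
Evaluating at t = -3: f(-3) = 5.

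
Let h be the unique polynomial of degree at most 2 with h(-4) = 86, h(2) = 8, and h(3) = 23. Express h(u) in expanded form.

Write h(u) = au^2 + bu + c. Substituting each data point gives a linear system:
  16a - 4b + c = 86
  4a + 2b + c = 8
  9a + 3b + c = 23
Solving the system yields a = 4, b = -5, c = 2.
So h(u) = 4u² - 5u + 2.
Check: h(-4) = 86. ✓

h(u) = 4u^2 - 5u + 2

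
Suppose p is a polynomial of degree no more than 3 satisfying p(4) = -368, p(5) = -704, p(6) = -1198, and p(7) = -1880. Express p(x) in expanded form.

Write p(x) = ax^3 + bx^2 + cx + d. Substituting each data point gives a linear system:
  64a + 16b + 4c + d = -368
  125a + 25b + 5c + d = -704
  216a + 36b + 6c + d = -1198
  343a + 49b + 7c + d = -1880
Solving the system yields a = -5, b = -4, c = 5, d = -4.
So p(x) = -5x^3 - 4x^2 + 5x - 4.
Check: p(4) = -368. ✓

p(x) = -5x^3 - 4x^2 + 5x - 4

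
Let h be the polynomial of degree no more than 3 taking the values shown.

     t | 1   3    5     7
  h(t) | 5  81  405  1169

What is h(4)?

Using the Lagrange interpolation formula with nodes 1, 3, 5, 7:
  L_0(t) = (t - 3)(t - 5)(t - 7) / -48
  L_1(t) = (t - 1)(t - 5)(t - 7) / 16
  L_2(t) = (t - 1)(t - 3)(t - 7) / -16
  L_3(t) = (t - 1)(t - 3)(t - 5) / 48
Then h(t) = 5·L_0(t) + 81·L_1(t) + 405·L_2(t) + 1169·L_3(t).
Expanding and collecting terms gives h(t) = 4t^3 - 5t^2 + 6t.
Evaluating at t = 4: h(4) = 200.

200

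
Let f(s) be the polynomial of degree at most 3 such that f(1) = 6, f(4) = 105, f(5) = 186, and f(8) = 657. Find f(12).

2041

Write f(s) = as^3 + bs^2 + cs + d. Substituting each data point gives a linear system:
  a + b + c + d = 6
  64a + 16b + 4c + d = 105
  125a + 25b + 5c + d = 186
  512a + 64b + 8c + d = 657
Solving the system yields a = 1, b = 2, c = 2, d = 1.
So f(s) = s³ + 2s² + 2s + 1.
Then f(12) = 2041.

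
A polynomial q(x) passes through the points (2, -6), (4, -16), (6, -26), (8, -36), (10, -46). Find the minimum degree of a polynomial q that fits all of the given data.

Forward differences of the values at x = 2, 4, 6, 8, 10:
  q  : -6  -16  -26  -36  -46
  Δ  : -10  -10  -10  -10
  Δ^2: 0  0  0
  Δ^3: 0  0
  Δ^4: 0
The first differences are constant (-10) and nonzero, while all higher differences vanish, so the minimal degree is 1.

1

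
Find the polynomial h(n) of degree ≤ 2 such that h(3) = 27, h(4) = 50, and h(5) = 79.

Write h(n) = an^2 + bn + c. Substituting each data point gives a linear system:
  9a + 3b + c = 27
  16a + 4b + c = 50
  25a + 5b + c = 79
Solving the system yields a = 3, b = 2, c = -6.
So h(n) = 3n² + 2n - 6.
Check: h(5) = 79. ✓

h(n) = 3n^2 + 2n - 6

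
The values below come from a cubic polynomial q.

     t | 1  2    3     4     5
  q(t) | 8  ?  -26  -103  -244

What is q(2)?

5

On equispaced nodes a degree-3 polynomial has vanishing fourth forward difference, so
  q(1) - 4·q(2) + 6·q(3) - 4·q(4) + q(5) = 0.
Substituting the known values and solving for q(2):
  -4·q(2) = -20
  q(2) = 5.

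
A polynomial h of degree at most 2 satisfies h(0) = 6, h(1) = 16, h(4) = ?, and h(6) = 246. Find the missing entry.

The 3 known points determine the degree-2 polynomial uniquely.
Write h(t) = at^2 + bt + c. Substituting each data point gives a linear system:
  c = 6
  a + b + c = 16
  36a + 6b + c = 246
Solving the system yields a = 6, b = 4, c = 6.
So h(t) = 6t^2 + 4t + 6.
Then h(4) = 118.

118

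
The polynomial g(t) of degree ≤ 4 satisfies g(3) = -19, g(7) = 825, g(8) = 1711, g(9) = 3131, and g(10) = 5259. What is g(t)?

Write g(t) = at^4 + bt^3 + ct^2 + dt + e. Substituting each data point gives a linear system:
  81a + 27b + 9c + 3d + e = -19
  2401a + 343b + 49c + 7d + e = 825
  4096a + 512b + 64c + 8d + e = 1711
  6561a + 729b + 81c + 9d + e = 3131
  10000a + 1000b + 100c + 10d + e = 5259
Solving the system yields a = 1, b = -5, c = 2, d = 6, e = -1.
So g(t) = t^4 - 5t^3 + 2t^2 + 6t - 1.
Check: g(8) = 1711. ✓

g(t) = t^4 - 5t^3 + 2t^2 + 6t - 1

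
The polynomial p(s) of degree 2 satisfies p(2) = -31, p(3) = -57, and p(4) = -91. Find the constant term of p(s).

-3

Write p(s) = as^2 + bs + c. Substituting each data point gives a linear system:
  4a + 2b + c = -31
  9a + 3b + c = -57
  16a + 4b + c = -91
Solving the system yields a = -4, b = -6, c = -3.
So p(s) = -4s^2 - 6s - 3.
The constant term is -3.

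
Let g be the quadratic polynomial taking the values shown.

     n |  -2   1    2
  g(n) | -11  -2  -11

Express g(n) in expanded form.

g(n) = -3n^2 + 1

Using the Lagrange interpolation formula with nodes -2, 1, 2:
  L_0(n) = (n - 1)(n - 2) / 12
  L_1(n) = (n + 2)(n - 2) / -3
  L_2(n) = (n + 2)(n - 1) / 4
Then g(n) = -11·L_0(n) - 2·L_1(n) - 11·L_2(n).
Expanding and collecting terms gives g(n) = -3n² + 1.
Check: g(-2) = -11. ✓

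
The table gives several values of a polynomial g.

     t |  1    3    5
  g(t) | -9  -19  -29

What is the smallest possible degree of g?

1

Forward differences of the values at t = 1, 3, 5:
  g  : -9  -19  -29
  Δ  : -10  -10
  Δ^2: 0
The first differences are constant (-10) and nonzero, while all higher differences vanish, so the minimal degree is 1.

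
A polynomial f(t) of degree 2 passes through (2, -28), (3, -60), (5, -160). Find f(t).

Using the Lagrange interpolation formula with nodes 2, 3, 5:
  L_0(t) = (t - 3)(t - 5) / 3
  L_1(t) = (t - 2)(t - 5) / -2
  L_2(t) = (t - 2)(t - 3) / 6
Then f(t) = -28·L_0(t) - 60·L_1(t) - 160·L_2(t).
Expanding and collecting terms gives f(t) = -6t² - 2t.
Check: f(2) = -28. ✓

f(t) = -6t^2 - 2t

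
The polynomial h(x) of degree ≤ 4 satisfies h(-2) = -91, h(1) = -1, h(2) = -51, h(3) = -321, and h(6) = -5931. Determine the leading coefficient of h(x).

-5

Write h(x) = ax^4 + bx^3 + cx^2 + dx + e. Substituting each data point gives a linear system:
  16a - 8b + 4c - 2d + e = -91
  a + b + c + d + e = -1
  16a + 8b + 4c + 2d + e = -51
  81a + 27b + 9c + 3d + e = -321
  1296a + 216b + 36c + 6d + e = -5931
Solving the system yields a = -5, b = 2, c = 3, d = 2, e = -3.
So h(x) = -5x^4 + 2x^3 + 3x^2 + 2x - 3.
The leading coefficient is -5.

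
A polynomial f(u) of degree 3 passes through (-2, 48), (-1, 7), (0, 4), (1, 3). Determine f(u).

f(u) = -6u^3 + u^2 + 4u + 4

Write f(u) = au^3 + bu^2 + cu + d. Substituting each data point gives a linear system:
  -8a + 4b - 2c + d = 48
  -a + b - c + d = 7
  d = 4
  a + b + c + d = 3
Solving the system yields a = -6, b = 1, c = 4, d = 4.
So f(u) = -6u³ + u² + 4u + 4.
Check: f(0) = 4. ✓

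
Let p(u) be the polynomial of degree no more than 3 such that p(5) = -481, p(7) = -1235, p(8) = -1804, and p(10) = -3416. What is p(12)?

-5780

Write p(u) = au^3 + bu^2 + cu + d. Substituting each data point gives a linear system:
  125a + 25b + 5c + d = -481
  343a + 49b + 7c + d = -1235
  512a + 64b + 8c + d = -1804
  1000a + 100b + 10c + d = -3416
Solving the system yields a = -3, b = -4, c = -2, d = 4.
So p(u) = -3u^3 - 4u^2 - 2u + 4.
Then p(12) = -5780.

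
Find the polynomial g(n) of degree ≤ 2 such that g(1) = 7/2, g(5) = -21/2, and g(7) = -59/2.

g(n) = -n^2 + (5/2)n + 2

Using the Lagrange interpolation formula with nodes 1, 5, 7:
  L_0(n) = (n - 5)(n - 7) / 24
  L_1(n) = (n - 1)(n - 7) / -8
  L_2(n) = (n - 1)(n - 5) / 12
Then g(n) = 7/2·L_0(n) - 21/2·L_1(n) - 59/2·L_2(n).
Expanding and collecting terms gives g(n) = -n² + (5/2)n + 2.
Check: g(1) = 7/2. ✓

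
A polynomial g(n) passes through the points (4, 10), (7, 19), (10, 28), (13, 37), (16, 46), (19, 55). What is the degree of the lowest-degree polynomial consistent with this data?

Forward differences of the values at n = 4, 7, 10, 13, 16, 19:
  g  : 10  19  28  37  46  55
  Δ  : 9  9  9  9  9
  Δ^2: 0  0  0  0
  Δ^3: 0  0  0
  Δ^4: 0  0
  Δ^5: 0
The first differences are constant (9) and nonzero, while all higher differences vanish, so the minimal degree is 1.

1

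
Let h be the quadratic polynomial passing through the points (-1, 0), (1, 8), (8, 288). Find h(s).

h(s) = 4s^2 + 4s

Write h(s) = as^2 + bs + c. Substituting each data point gives a linear system:
  a - b + c = 0
  a + b + c = 8
  64a + 8b + c = 288
Solving the system yields a = 4, b = 4, c = 0.
So h(s) = 4s^2 + 4s.
Check: h(-1) = 0. ✓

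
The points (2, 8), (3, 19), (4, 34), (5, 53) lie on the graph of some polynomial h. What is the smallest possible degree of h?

Forward differences of the values at n = 2, 3, 4, 5:
  h  : 8  19  34  53
  Δ  : 11  15  19
  Δ^2: 4  4
  Δ^3: 0
The second differences are constant (4) and nonzero, while all higher differences vanish, so the minimal degree is 2.

2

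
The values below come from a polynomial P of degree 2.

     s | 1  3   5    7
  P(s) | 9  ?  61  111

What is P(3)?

27

The 3 known points determine the degree-2 polynomial uniquely.
Write P(s) = as^2 + bs + c. Substituting each data point gives a linear system:
  a + b + c = 9
  25a + 5b + c = 61
  49a + 7b + c = 111
Solving the system yields a = 2, b = 1, c = 6.
So P(s) = 2s^2 + s + 6.
Then P(3) = 27.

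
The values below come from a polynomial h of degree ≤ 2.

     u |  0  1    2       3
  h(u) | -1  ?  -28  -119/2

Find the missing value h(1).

The 3 known points determine the degree-2 polynomial uniquely.
Write h(u) = au^2 + bu + c. Substituting each data point gives a linear system:
  c = -1
  4a + 2b + c = -28
  9a + 3b + c = -119/2
Solving the system yields a = -6, b = -3/2, c = -1.
So h(u) = -6u^2 - (3/2)u - 1.
Then h(1) = -17/2.

-17/2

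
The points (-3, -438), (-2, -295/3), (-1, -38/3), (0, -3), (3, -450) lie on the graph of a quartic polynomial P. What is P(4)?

-4093/3

Using the Lagrange interpolation formula with nodes -3, -2, -1, 0, 3:
  L_0(s) = (s + 2)(s + 1)s(s - 3) / 36
  L_1(s) = (s + 3)(s + 1)s(s - 3) / -10
  L_2(s) = (s + 3)(s + 2)s(s - 3) / 8
  L_3(s) = (s + 3)(s + 2)(s + 1)(s - 3) / -18
  L_4(s) = (s + 3)(s + 2)(s + 1)s / 360
Then P(s) = -438·L_0(s) - 295/3·L_1(s) - 38/3·L_2(s) - 3·L_3(s) - 450·L_4(s).
Expanding and collecting terms gives P(s) = -5s^4 - (1/3)s^3 - 4s^2 + s - 3.
Evaluating at s = 4: P(4) = -4093/3.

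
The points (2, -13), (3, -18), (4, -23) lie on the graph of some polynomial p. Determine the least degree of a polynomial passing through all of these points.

1

Forward differences of the values at n = 2, 3, 4:
  p  : -13  -18  -23
  Δ  : -5  -5
  Δ^2: 0
The first differences are constant (-5) and nonzero, while all higher differences vanish, so the minimal degree is 1.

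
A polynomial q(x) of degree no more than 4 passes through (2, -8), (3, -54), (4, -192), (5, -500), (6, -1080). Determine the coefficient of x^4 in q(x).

-1

Write q(x) = ax^4 + bx^3 + cx^2 + dx + e. Substituting each data point gives a linear system:
  16a + 8b + 4c + 2d + e = -8
  81a + 27b + 9c + 3d + e = -54
  256a + 64b + 16c + 4d + e = -192
  625a + 125b + 25c + 5d + e = -500
  1296a + 216b + 36c + 6d + e = -1080
Solving the system yields a = -1, b = 1, c = 0, d = 0, e = 0.
So q(x) = -x⁴ + x³.
The leading coefficient is -1.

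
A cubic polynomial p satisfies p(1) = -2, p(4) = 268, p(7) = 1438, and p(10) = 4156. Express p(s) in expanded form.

Write p(s) = as^3 + bs^2 + cs + d. Substituting each data point gives a linear system:
  a + b + c + d = -2
  64a + 16b + 4c + d = 268
  343a + 49b + 7c + d = 1438
  1000a + 100b + 10c + d = 4156
Solving the system yields a = 4, b = 2, c = -4, d = -4.
So p(s) = 4s^3 + 2s^2 - 4s - 4.
Check: p(7) = 1438. ✓

p(s) = 4s^3 + 2s^2 - 4s - 4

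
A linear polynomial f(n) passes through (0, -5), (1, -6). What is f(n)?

f(n) = -n - 5

Write f(n) = an + b. Substituting each data point gives a linear system:
  b = -5
  a + b = -6
Solving the system yields a = -1, b = -5.
So f(n) = -n - 5.
Check: f(0) = -5. ✓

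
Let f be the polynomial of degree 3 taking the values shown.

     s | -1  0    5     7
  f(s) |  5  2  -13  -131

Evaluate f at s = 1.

7

Using the Lagrange interpolation formula with nodes -1, 0, 5, 7:
  L_0(s) = s(s - 5)(s - 7) / -48
  L_1(s) = (s + 1)(s - 5)(s - 7) / 35
  L_2(s) = (s + 1)s(s - 7) / -60
  L_3(s) = (s + 1)s(s - 5) / 112
Then f(s) = 5·L_0(s) + 2·L_1(s) - 13·L_2(s) - 131·L_3(s).
Expanding and collecting terms gives f(s) = -s^3 + 4s^2 + 2s + 2.
Evaluating at s = 1: f(1) = 7.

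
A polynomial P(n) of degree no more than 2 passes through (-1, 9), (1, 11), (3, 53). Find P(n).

Using the Lagrange interpolation formula with nodes -1, 1, 3:
  L_0(n) = (n - 1)(n - 3) / 8
  L_1(n) = (n + 1)(n - 3) / -4
  L_2(n) = (n + 1)(n - 1) / 8
Then P(n) = 9·L_0(n) + 11·L_1(n) + 53·L_2(n).
Expanding and collecting terms gives P(n) = 5n² + n + 5.
Check: P(3) = 53. ✓

P(n) = 5n^2 + n + 5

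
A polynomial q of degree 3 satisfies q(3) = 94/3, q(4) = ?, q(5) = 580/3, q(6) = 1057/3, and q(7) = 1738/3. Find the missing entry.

271/3

The 4 known points determine the degree-3 polynomial uniquely.
Write q(t) = at^3 + bt^2 + ct + d. Substituting each data point gives a linear system:
  27a + 9b + 3c + d = 94/3
  125a + 25b + 5c + d = 580/3
  216a + 36b + 6c + d = 1057/3
  343a + 49b + 7c + d = 1738/3
Solving the system yields a = 2, b = -2, c = -1, d = -5/3.
So q(t) = 2t^3 - 2t^2 - t - 5/3.
Then q(4) = 271/3.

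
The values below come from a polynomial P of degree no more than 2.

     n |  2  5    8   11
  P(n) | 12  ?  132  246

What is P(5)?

The 3 known points determine the degree-2 polynomial uniquely.
Write P(n) = an^2 + bn + c. Substituting each data point gives a linear system:
  4a + 2b + c = 12
  64a + 8b + c = 132
  121a + 11b + c = 246
Solving the system yields a = 2, b = 0, c = 4.
So P(n) = 2n² + 4.
Then P(5) = 54.

54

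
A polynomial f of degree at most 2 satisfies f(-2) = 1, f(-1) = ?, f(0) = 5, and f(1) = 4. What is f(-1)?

The 3 known points determine the degree-2 polynomial uniquely.
Write f(t) = at^2 + bt + c. Substituting each data point gives a linear system:
  4a - 2b + c = 1
  c = 5
  a + b + c = 4
Solving the system yields a = -1, b = 0, c = 5.
So f(t) = -t² + 5.
Then f(-1) = 4.

4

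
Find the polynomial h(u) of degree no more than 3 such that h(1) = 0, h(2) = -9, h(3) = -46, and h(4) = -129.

Using the Lagrange interpolation formula with nodes 1, 2, 3, 4:
  L_0(u) = (u - 2)(u - 3)(u - 4) / -6
  L_1(u) = (u - 1)(u - 3)(u - 4) / 2
  L_2(u) = (u - 1)(u - 2)(u - 4) / -2
  L_3(u) = (u - 1)(u - 2)(u - 3) / 6
Then h(u) = 0·L_0(u) - 9·L_1(u) - 46·L_2(u) - 129·L_3(u).
Expanding and collecting terms gives h(u) = -3u³ + 4u² - 1.
Check: h(2) = -9. ✓

h(u) = -3u^3 + 4u^2 - 1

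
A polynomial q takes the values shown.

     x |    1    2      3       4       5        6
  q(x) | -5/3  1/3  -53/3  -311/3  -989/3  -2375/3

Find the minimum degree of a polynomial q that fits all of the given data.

Forward differences of the values at x = 1, 2, 3, 4, 5, 6:
  q  : -5/3  1/3  -53/3  -311/3  -989/3  -2375/3
  Δ  : 2  -18  -86  -226  -462
  Δ^2: -20  -68  -140  -236
  Δ^3: -48  -72  -96
  Δ^4: -24  -24
  Δ^5: 0
The fourth differences are constant (-24) and nonzero, while all higher differences vanish, so the minimal degree is 4.

4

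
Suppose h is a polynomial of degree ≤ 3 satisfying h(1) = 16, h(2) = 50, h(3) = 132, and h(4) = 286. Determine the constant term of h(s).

Write h(s) = as^3 + bs^2 + cs + d. Substituting each data point gives a linear system:
  a + b + c + d = 16
  8a + 4b + 2c + d = 50
  27a + 9b + 3c + d = 132
  64a + 16b + 4c + d = 286
Solving the system yields a = 4, b = 0, c = 6, d = 6.
So h(s) = 4s³ + 6s + 6.
The constant term is 6.

6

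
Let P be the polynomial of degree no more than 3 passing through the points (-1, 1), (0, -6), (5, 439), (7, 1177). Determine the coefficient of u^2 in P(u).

Write P(u) = au^3 + bu^2 + cu + d. Substituting each data point gives a linear system:
  -a + b - c + d = 1
  d = -6
  125a + 25b + 5c + d = 439
  343a + 49b + 7c + d = 1177
Solving the system yields a = 3, b = 4, c = -6, d = -6.
So P(u) = 3u³ + 4u² - 6u - 6.
The coefficient of u^2 is 4.

4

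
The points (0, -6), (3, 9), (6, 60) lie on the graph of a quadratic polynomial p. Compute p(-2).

Using the Lagrange interpolation formula with nodes 0, 3, 6:
  L_0(u) = (u - 3)(u - 6) / 18
  L_1(u) = u(u - 6) / -9
  L_2(u) = u(u - 3) / 18
Then p(u) = -6·L_0(u) + 9·L_1(u) + 60·L_2(u).
Expanding and collecting terms gives p(u) = 2u^2 - u - 6.
Evaluating at u = -2: p(-2) = 4.

4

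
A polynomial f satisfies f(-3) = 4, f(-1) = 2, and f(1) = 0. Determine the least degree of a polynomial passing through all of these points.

Forward differences of the values at t = -3, -1, 1:
  f  : 4  2  0
  Δ  : -2  -2
  Δ^2: 0
The first differences are constant (-2) and nonzero, while all higher differences vanish, so the minimal degree is 1.

1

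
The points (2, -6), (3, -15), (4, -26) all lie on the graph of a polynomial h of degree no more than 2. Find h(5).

Forward differences of the values at u = 2, 3, 4:
  h  : -6  -15  -26
  Δ  : -9  -11
  Δ^2: -2
The second differences are constant, confirming degree 2.
Interpolating (Newton forward form) and evaluating at u = 5 gives h(5) = -39.

-39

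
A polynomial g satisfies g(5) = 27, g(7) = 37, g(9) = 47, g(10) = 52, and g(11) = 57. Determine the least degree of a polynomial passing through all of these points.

1

Divided differences on the nodes 5, 7, 9, 10, 11:
  order 0: 27  37  47  52  57
  order 1: 5  5  5  5
  order 2: 0  0  0
  order 3: 0  0
  order 4: 0
The order-1 divided differences are all 5 (nonzero) and every higher order vanishes, so the data lies on a polynomial of degree exactly 1.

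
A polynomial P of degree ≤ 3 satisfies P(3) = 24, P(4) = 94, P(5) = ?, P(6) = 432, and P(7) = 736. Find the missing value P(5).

On equispaced nodes a degree-3 polynomial has vanishing fourth forward difference, so
  P(3) - 4·P(4) + 6·P(5) - 4·P(6) + P(7) = 0.
Substituting the known values and solving for P(5):
  6·P(5) = 1344
  P(5) = 224.

224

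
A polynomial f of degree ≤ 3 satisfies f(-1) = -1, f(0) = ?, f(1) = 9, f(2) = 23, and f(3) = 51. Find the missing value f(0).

3

The 4 known points determine the degree-3 polynomial uniquely.
Write f(s) = as^3 + bs^2 + cs + d. Substituting each data point gives a linear system:
  -a + b - c + d = -1
  a + b + c + d = 9
  8a + 4b + 2c + d = 23
  27a + 9b + 3c + d = 51
Solving the system yields a = 1, b = 1, c = 4, d = 3.
So f(s) = s³ + s² + 4s + 3.
Then f(0) = 3.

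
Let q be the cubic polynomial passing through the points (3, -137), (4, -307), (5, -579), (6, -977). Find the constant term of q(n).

Write q(n) = an^3 + bn^2 + cn + d. Substituting each data point gives a linear system:
  27a + 9b + 3c + d = -137
  64a + 16b + 4c + d = -307
  125a + 25b + 5c + d = -579
  216a + 36b + 6c + d = -977
Solving the system yields a = -4, b = -3, c = -1, d = 1.
So q(n) = -4n³ - 3n² - n + 1.
The constant term is 1.

1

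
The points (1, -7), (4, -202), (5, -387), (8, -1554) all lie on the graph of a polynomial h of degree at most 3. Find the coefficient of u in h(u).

Write h(u) = au^3 + bu^2 + cu + d. Substituting each data point gives a linear system:
  a + b + c + d = -7
  64a + 16b + 4c + d = -202
  125a + 25b + 5c + d = -387
  512a + 64b + 8c + d = -1554
Solving the system yields a = -3, b = 0, c = -2, d = -2.
So h(u) = -3u³ - 2u - 2.
The coefficient of u is -2.

-2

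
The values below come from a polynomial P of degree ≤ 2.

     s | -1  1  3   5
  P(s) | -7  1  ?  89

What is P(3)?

The 3 known points determine the degree-2 polynomial uniquely.
Write P(s) = as^2 + bs + c. Substituting each data point gives a linear system:
  a - b + c = -7
  a + b + c = 1
  25a + 5b + c = 89
Solving the system yields a = 3, b = 4, c = -6.
So P(s) = 3s^2 + 4s - 6.
Then P(3) = 33.

33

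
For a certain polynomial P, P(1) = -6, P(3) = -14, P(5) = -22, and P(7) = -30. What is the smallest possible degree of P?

1

Forward differences of the values at u = 1, 3, 5, 7:
  P  : -6  -14  -22  -30
  Δ  : -8  -8  -8
  Δ^2: 0  0
  Δ^3: 0
The first differences are constant (-8) and nonzero, while all higher differences vanish, so the minimal degree is 1.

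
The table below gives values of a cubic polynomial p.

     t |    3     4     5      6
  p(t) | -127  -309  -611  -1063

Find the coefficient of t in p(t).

Write p(t) = at^3 + bt^2 + ct + d. Substituting each data point gives a linear system:
  27a + 9b + 3c + d = -127
  64a + 16b + 4c + d = -309
  125a + 25b + 5c + d = -611
  216a + 36b + 6c + d = -1063
Solving the system yields a = -5, b = 0, c = 3, d = -1.
So p(t) = -5t^3 + 3t - 1.
The coefficient of t is 3.

3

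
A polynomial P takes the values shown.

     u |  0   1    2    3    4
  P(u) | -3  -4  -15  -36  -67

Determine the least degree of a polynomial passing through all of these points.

2

Forward differences of the values at u = 0, 1, 2, 3, 4:
  P  : -3  -4  -15  -36  -67
  Δ  : -1  -11  -21  -31
  Δ^2: -10  -10  -10
  Δ^3: 0  0
  Δ^4: 0
The second differences are constant (-10) and nonzero, while all higher differences vanish, so the minimal degree is 2.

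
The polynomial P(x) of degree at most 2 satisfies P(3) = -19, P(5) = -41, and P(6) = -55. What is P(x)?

Write P(x) = ax^2 + bx + c. Substituting each data point gives a linear system:
  9a + 3b + c = -19
  25a + 5b + c = -41
  36a + 6b + c = -55
Solving the system yields a = -1, b = -3, c = -1.
So P(x) = -x^2 - 3x - 1.
Check: P(5) = -41. ✓

P(x) = -x^2 - 3x - 1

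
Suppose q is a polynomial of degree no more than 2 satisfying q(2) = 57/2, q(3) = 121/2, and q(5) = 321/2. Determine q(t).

q(t) = 6t^2 + 2t + 1/2

Write q(t) = at^2 + bt + c. Substituting each data point gives a linear system:
  4a + 2b + c = 57/2
  9a + 3b + c = 121/2
  25a + 5b + c = 321/2
Solving the system yields a = 6, b = 2, c = 1/2.
So q(t) = 6t² + 2t + 1/2.
Check: q(5) = 321/2. ✓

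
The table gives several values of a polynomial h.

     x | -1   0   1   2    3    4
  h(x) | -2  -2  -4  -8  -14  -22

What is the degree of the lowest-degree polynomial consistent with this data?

2

Forward differences of the values at x = -1, 0, 1, 2, 3, 4:
  h  : -2  -2  -4  -8  -14  -22
  Δ  : 0  -2  -4  -6  -8
  Δ^2: -2  -2  -2  -2
  Δ^3: 0  0  0
  Δ^4: 0  0
  Δ^5: 0
The second differences are constant (-2) and nonzero, while all higher differences vanish, so the minimal degree is 2.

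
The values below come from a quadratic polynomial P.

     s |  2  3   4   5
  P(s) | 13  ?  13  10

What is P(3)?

On equispaced nodes a degree-2 polynomial has vanishing third forward difference, so
  - P(2) + 3·P(3) - 3·P(4) + P(5) = 0.
Substituting the known values and solving for P(3):
  3·P(3) = 42
  P(3) = 14.

14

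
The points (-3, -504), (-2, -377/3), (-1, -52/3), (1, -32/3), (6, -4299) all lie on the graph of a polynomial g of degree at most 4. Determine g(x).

Write g(x) = ax^4 + bx^3 + cx^2 + dx + e. Substituting each data point gives a linear system:
  81a - 27b + 9c - 3d + e = -504
  16a - 8b + 4c - 2d + e = -377/3
  a - b + c - d + e = -52/3
  a + b + c + d + e = -32/3
  1296a + 216b + 36c + 6d + e = -4299
Solving the system yields a = -4, b = 5, c = -5, d = -5/3, e = -5.
So g(x) = -4x⁴ + 5x³ - 5x² - (5/3)x - 5.
Check: g(1) = -32/3. ✓

g(x) = -4x^4 + 5x^3 - 5x^2 - (5/3)x - 5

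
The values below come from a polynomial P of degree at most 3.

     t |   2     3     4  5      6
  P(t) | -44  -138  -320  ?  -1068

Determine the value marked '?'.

On equispaced nodes a degree-3 polynomial has vanishing fourth forward difference, so
  P(2) - 4·P(3) + 6·P(4) - 4·P(5) + P(6) = 0.
Substituting the known values and solving for P(5):
  -4·P(5) = 2480
  P(5) = -620.

-620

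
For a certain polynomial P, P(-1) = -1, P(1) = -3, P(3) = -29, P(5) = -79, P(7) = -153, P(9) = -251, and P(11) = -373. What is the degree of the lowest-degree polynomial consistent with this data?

2

Forward differences of the values at n = -1, 1, 3, 5, 7, 9, 11:
  P  : -1  -3  -29  -79  -153  -251  -373
  Δ  : -2  -26  -50  -74  -98  -122
  Δ^2: -24  -24  -24  -24  -24
  Δ^3: 0  0  0  0
  Δ^4: 0  0  0
  Δ^5: 0  0
  Δ^6: 0
The second differences are constant (-24) and nonzero, while all higher differences vanish, so the minimal degree is 2.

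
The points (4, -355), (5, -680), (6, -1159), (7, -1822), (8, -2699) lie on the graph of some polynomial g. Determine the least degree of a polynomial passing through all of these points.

3

Forward differences of the values at u = 4, 5, 6, 7, 8:
  g  : -355  -680  -1159  -1822  -2699
  Δ  : -325  -479  -663  -877
  Δ^2: -154  -184  -214
  Δ^3: -30  -30
  Δ^4: 0
The third differences are constant (-30) and nonzero, while all higher differences vanish, so the minimal degree is 3.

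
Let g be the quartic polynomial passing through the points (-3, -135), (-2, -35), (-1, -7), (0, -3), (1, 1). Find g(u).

g(u) = -u^4 + 2u^3 + u^2 + 2u - 3

Write g(u) = au^4 + bu^3 + cu^2 + du + e. Substituting each data point gives a linear system:
  81a - 27b + 9c - 3d + e = -135
  16a - 8b + 4c - 2d + e = -35
  a - b + c - d + e = -7
  e = -3
  a + b + c + d + e = 1
Solving the system yields a = -1, b = 2, c = 1, d = 2, e = -3.
So g(u) = -u^4 + 2u^3 + u^2 + 2u - 3.
Check: g(1) = 1. ✓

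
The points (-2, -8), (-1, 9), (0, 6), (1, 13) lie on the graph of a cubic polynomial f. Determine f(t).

Using the Lagrange interpolation formula with nodes -2, -1, 0, 1:
  L_0(t) = (t + 1)t(t - 1) / -6
  L_1(t) = (t + 2)t(t - 1) / 2
  L_2(t) = (t + 2)(t + 1)(t - 1) / -2
  L_3(t) = (t + 2)(t + 1)t / 6
Then f(t) = -8·L_0(t) + 9·L_1(t) + 6·L_2(t) + 13·L_3(t).
Expanding and collecting terms gives f(t) = 5t^3 + 5t^2 - 3t + 6.
Check: f(-2) = -8. ✓

f(t) = 5t^3 + 5t^2 - 3t + 6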